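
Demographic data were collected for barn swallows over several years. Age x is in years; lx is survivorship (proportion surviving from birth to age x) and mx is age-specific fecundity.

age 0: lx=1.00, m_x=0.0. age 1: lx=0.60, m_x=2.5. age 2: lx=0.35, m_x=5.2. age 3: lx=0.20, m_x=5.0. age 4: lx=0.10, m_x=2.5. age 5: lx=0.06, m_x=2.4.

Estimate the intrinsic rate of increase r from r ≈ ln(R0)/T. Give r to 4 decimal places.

R0 = Σ lx·mx = 0 + 1.5 + 1.82 + 1 + 0.25 + 0.144 = 4.714
Σ x·lx·mx = 9.86; T = 9.86/4.714 = 2.09164…
r ≈ ln(R0)/T = ln(4.714)/2.09164… = 0.741301… → 0.7413

0.7413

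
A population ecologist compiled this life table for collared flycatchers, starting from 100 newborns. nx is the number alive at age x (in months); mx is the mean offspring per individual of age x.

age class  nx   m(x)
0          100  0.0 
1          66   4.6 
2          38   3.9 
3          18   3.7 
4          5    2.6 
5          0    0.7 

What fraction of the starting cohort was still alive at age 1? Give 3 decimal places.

l_1 = n_1/n_0 = 66/100 = 0.66 → 0.660

0.660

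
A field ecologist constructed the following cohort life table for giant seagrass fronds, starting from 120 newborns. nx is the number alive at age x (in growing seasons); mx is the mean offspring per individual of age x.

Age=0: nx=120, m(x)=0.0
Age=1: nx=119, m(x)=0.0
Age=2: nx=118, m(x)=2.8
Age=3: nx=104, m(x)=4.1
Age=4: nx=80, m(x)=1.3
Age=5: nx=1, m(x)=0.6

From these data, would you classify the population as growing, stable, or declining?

lx = nx/n0 = nx/120: 1, 0.99167…, 0.98333…, 0.86667…, 0.66667…, 0.00833…
R0 = Σ lx·mx = 0 + 0 + 2.753333… + 3.553333… + 0.866667… + 0.005… = 7.178333…
R0 > 1, so the population is growing.

growing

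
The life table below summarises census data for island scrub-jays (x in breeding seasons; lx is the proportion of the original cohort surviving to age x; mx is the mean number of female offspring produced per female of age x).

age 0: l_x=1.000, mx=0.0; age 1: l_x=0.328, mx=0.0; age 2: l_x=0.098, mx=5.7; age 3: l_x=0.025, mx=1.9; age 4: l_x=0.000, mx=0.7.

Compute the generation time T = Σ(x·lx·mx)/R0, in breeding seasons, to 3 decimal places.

lx·mx: 0, 0, 0.5586, 0.0475, 0 → R0 = 0.6061
x·lx·mx: 0, 0, 1.1172, 0.1425, 0 → Σ = 1.2597
T = 1.2597 / 0.6061 = 2.07837… → 2.078

2.078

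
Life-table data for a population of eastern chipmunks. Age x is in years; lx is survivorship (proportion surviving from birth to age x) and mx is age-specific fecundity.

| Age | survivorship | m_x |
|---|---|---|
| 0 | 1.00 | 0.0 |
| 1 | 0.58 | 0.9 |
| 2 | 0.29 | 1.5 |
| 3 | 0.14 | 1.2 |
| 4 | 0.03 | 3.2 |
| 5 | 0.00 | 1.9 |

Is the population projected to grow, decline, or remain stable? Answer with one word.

R0 = Σ lx·mx = 0 + 0.522 + 0.435 + 0.168 + 0.096 + 0 = 1.221
R0 > 1, so the population is growing.

growing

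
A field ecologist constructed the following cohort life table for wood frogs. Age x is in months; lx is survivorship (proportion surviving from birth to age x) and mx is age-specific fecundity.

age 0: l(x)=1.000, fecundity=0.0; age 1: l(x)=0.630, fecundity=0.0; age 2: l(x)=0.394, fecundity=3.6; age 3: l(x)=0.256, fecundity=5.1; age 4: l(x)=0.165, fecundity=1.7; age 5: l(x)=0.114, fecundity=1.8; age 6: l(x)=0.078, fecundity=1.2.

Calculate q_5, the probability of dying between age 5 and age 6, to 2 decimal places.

0.32

q_5 = (l_5 − l_6) / l_5 = (0.114 − 0.078) / 0.114
     = 0.036 / 0.114 = 0.315789… → 0.32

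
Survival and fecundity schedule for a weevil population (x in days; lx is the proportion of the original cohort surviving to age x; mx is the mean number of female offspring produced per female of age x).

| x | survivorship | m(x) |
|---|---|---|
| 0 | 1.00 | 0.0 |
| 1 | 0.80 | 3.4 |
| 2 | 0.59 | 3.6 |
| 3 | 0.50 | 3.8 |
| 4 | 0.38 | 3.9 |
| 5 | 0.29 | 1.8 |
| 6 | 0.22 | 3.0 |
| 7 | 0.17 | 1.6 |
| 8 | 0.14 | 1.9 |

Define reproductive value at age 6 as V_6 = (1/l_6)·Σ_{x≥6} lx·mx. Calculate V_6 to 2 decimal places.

lx·mx for x ≥ 6: 0.66, 0.272, 0.266 → sum = 1.198
V_6 = 1.198 / l_6 = 1.198 / 0.22 = 5.445455… → 5.45

5.45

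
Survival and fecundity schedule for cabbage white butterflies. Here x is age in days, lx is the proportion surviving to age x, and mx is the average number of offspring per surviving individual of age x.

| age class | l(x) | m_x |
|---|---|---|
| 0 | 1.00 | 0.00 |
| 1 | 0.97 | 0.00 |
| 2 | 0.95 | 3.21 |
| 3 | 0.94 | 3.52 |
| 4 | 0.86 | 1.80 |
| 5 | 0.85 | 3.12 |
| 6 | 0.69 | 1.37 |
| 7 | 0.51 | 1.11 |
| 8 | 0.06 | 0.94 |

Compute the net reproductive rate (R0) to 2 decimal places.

lx·mx by age: 0, 0, 3.0495, 3.3088, 1.548, 2.652, 0.9453, 0.5661, 0.0564
R0 = Σ lx·mx = 12.1261 → 12.13

12.13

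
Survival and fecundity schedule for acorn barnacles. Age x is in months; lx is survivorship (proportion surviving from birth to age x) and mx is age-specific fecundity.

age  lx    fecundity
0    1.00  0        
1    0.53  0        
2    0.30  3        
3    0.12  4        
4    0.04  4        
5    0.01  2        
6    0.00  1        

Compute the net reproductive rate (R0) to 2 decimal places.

1.56

lx·mx by age: 0, 0, 0.9, 0.48, 0.16, 0.02, 0
R0 = Σ lx·mx = 1.56 → 1.56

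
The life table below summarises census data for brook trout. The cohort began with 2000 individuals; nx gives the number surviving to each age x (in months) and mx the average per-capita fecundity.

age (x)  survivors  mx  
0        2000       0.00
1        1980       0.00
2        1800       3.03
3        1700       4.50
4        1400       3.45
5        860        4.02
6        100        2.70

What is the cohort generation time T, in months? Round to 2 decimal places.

3.33

lx = nx/n0 = nx/2000: 1, 0.99, 0.9, 0.85, 0.7, 0.43, 0.05
lx·mx: 0, 0, 2.727, 3.825, 2.415, 1.7286, 0.135 → R0 = 10.8306
x·lx·mx: 0, 0, 5.454, 11.475, 9.66, 8.643, 0.81 → Σ = 36.042
T = 36.042 / 10.8306 = 3.327793… → 3.33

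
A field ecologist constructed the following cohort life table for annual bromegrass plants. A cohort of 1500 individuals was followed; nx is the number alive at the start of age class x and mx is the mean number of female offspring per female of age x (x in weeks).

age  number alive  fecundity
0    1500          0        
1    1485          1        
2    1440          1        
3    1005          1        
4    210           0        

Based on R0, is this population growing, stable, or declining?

growing

lx = nx/n0 = nx/1500: 1, 0.99, 0.96, 0.67, 0.14
R0 = Σ lx·mx = 0 + 0.99 + 0.96 + 0.67 + 0 = 2.62
R0 > 1, so the population is growing.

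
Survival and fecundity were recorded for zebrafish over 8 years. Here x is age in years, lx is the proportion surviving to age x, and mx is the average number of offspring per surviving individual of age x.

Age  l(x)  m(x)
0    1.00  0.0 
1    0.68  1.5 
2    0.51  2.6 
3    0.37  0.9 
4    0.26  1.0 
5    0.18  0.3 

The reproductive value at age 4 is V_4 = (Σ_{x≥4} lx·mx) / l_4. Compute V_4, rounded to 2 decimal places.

lx·mx for x ≥ 4: 0.26, 0.054 → sum = 0.314
V_4 = 0.314 / l_4 = 0.314 / 0.26 = 1.207692… → 1.21

1.21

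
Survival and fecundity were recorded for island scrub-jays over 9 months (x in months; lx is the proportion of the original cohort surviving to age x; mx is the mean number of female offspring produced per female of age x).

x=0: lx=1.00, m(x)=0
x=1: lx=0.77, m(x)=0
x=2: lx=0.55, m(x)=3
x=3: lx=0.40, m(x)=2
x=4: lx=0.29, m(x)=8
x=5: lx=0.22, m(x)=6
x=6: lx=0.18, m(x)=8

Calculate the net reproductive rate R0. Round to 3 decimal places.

7.530

lx·mx by age: 0, 0, 1.65, 0.8, 2.32, 1.32, 1.44
R0 = Σ lx·mx = 7.53 → 7.530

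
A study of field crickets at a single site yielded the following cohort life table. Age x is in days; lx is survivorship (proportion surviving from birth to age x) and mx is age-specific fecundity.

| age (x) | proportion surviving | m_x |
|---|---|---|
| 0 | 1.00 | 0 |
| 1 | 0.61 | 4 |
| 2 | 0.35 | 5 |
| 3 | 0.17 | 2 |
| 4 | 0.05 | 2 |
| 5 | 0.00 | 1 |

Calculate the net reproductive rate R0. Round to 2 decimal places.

lx·mx by age: 0, 2.44, 1.75, 0.34, 0.1, 0
R0 = Σ lx·mx = 4.63 → 4.63

4.63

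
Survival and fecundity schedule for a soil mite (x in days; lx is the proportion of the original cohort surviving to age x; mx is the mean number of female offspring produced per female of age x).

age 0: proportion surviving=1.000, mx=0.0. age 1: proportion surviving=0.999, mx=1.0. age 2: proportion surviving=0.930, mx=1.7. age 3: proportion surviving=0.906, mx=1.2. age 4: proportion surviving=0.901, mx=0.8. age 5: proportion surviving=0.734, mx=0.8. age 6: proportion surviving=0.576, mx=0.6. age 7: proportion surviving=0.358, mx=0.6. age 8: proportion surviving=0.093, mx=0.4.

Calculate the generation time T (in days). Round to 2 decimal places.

3.07

lx·mx: 0, 0.999, 1.581, 1.0872, 0.7208, 0.5872, 0.3456, 0.2148, 0.0372 → R0 = 5.5728
x·lx·mx: 0, 0.999, 3.162, 3.2616, 2.8832, 2.936, 2.0736, 1.5036, 0.2976 → Σ = 17.1166
T = 17.1166 / 5.5728 = 3.071454… → 3.07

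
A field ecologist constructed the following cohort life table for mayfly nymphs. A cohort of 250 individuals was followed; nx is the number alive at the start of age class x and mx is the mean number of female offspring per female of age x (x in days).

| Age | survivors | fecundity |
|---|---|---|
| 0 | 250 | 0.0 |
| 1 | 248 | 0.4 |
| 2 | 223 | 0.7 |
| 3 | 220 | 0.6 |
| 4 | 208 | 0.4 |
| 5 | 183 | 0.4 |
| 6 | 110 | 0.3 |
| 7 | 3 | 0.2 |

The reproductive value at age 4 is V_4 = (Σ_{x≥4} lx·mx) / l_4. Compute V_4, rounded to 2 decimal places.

0.91

lx = nx/n0 = nx/250: 1, 0.992, 0.892, 0.88, 0.832, 0.732, 0.44, 0.012
lx·mx for x ≥ 4: 0.3328, 0.2928, 0.132, 0.0024 → sum = 0.76
V_4 = 0.76 / l_4 = 0.76 / 0.832 = 0.913462… → 0.91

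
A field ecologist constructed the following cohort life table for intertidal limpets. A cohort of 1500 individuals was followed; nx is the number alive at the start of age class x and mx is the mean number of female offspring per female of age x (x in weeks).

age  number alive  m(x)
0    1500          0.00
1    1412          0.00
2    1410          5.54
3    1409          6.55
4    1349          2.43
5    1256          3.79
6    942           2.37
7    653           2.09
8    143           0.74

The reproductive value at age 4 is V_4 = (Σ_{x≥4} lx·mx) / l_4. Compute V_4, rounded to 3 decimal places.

lx = nx/n0 = nx/1500: 1, 0.94133…, 0.94, 0.93933…, 0.89933…, 0.83733…, 0.628, 0.43533…, 0.09533…
lx·mx for x ≥ 4: 2.18538…, 3.173493…, 1.48836, 0.909847…, 0.070547… → sum = 7.827627…
V_4 = 7.827627… / l_4 = 7.827627… / 0.899333… = 8.70381… → 8.704

8.704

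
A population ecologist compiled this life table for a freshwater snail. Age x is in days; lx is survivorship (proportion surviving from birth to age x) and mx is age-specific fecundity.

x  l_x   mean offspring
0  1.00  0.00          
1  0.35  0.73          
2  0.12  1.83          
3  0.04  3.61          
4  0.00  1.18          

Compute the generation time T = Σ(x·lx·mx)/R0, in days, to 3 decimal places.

lx·mx: 0, 0.2555, 0.2196, 0.1444, 0 → R0 = 0.6195
x·lx·mx: 0, 0.2555, 0.4392, 0.4332, 0 → Σ = 1.1279
T = 1.1279 / 0.6195 = 1.820662… → 1.821

1.821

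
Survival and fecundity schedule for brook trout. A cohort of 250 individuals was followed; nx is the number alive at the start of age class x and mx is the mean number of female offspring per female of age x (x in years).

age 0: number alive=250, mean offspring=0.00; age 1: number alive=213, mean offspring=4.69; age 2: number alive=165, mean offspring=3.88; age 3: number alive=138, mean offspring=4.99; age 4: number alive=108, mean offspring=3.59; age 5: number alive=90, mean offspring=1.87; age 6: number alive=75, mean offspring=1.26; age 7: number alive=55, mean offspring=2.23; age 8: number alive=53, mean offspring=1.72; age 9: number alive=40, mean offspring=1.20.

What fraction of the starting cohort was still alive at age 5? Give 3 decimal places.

l_5 = n_5/n_0 = 90/250 = 0.36 → 0.360

0.360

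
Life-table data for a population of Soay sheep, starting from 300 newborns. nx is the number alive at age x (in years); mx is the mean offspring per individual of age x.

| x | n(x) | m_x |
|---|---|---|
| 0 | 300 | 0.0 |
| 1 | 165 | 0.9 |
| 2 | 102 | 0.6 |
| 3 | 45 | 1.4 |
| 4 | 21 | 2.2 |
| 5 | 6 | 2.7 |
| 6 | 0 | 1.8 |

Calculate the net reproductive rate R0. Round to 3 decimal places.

lx = nx/n0 = nx/300: 1, 0.55, 0.34, 0.15, 0.07, 0.02, 0
lx·mx by age: 0, 0.495, 0.204, 0.21, 0.154, 0.054, 0
R0 = Σ lx·mx = 1.117 → 1.117

1.117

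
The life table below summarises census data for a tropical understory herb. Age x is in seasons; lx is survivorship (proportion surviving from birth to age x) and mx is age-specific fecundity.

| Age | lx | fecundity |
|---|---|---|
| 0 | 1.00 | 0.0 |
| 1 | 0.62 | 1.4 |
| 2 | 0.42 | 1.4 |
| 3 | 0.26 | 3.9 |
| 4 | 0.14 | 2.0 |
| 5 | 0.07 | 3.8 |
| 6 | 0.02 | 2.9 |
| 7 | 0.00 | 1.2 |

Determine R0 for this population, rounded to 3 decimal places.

lx·mx by age: 0, 0.868, 0.588, 1.014, 0.28, 0.266, 0.058, 0
R0 = Σ lx·mx = 3.074 → 3.074

3.074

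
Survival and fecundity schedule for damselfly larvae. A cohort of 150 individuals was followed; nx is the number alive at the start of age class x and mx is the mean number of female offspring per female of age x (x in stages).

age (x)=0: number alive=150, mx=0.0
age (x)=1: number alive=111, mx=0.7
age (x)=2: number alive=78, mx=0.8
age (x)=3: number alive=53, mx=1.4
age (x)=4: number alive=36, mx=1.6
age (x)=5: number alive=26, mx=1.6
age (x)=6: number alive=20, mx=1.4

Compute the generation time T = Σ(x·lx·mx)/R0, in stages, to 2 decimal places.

lx = nx/n0 = nx/150: 1, 0.74, 0.52, 0.35333…, 0.24, 0.17333…, 0.13333…
lx·mx: 0, 0.518, 0.416, 0.494667…, 0.384, 0.277333…, 0.186667… → R0 = 2.276667…
x·lx·mx: 0, 0.518, 0.832, 1.484…, 1.536, 1.386667…, 1.12… → Σ = 6.876667…
T = 6.876667… / 2.276667… = 3.020498… → 3.02

3.02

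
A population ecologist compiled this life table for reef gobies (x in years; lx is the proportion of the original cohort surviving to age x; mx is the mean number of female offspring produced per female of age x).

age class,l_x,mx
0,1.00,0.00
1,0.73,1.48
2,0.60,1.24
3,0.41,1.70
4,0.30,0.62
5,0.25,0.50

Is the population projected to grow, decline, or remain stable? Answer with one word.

growing

R0 = Σ lx·mx = 0 + 1.0804 + 0.744 + 0.697 + 0.186 + 0.125 = 2.8324
R0 > 1, so the population is growing.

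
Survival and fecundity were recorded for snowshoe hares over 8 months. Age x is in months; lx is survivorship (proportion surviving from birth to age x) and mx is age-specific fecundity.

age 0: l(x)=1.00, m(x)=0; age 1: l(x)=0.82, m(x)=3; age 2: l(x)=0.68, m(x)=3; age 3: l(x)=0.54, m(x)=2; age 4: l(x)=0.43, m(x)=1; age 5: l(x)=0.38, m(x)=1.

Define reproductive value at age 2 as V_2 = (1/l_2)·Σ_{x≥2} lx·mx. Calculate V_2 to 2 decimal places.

5.78

lx·mx for x ≥ 2: 2.04, 1.08, 0.43, 0.38 → sum = 3.93
V_2 = 3.93 / l_2 = 3.93 / 0.68 = 5.779412… → 5.78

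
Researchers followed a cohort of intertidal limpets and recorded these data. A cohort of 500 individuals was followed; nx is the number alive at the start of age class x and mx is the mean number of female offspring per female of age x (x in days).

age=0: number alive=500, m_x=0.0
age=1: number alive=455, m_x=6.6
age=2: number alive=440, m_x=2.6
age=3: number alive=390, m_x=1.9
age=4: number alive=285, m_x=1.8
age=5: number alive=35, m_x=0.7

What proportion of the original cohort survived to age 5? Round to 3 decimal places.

0.070

l_5 = n_5/n_0 = 35/500 = 0.07 → 0.070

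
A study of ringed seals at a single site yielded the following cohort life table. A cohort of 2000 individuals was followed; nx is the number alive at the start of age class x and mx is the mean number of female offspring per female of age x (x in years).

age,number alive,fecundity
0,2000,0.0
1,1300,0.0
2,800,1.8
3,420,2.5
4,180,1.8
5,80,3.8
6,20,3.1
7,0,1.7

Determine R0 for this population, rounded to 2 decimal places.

1.59

lx = nx/n0 = nx/2000: 1, 0.65, 0.4, 0.21, 0.09, 0.04, 0.01, 0
lx·mx by age: 0, 0, 0.72, 0.525, 0.162, 0.152, 0.031, 0
R0 = Σ lx·mx = 1.59 → 1.59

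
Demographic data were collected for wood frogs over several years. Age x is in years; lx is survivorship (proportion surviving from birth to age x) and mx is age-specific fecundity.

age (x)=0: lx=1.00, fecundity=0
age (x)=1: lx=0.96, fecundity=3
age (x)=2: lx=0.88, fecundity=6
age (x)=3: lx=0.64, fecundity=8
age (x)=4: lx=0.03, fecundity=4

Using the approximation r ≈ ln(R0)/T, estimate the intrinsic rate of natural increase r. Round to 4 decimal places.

R0 = Σ lx·mx = 0 + 2.88 + 5.28 + 5.12 + 0.12 = 13.4
Σ x·lx·mx = 29.28; T = 29.28/13.4 = 2.18507…
r ≈ ln(R0)/T = ln(13.4)/2.18507… = 1.187719… → 1.1877

1.1877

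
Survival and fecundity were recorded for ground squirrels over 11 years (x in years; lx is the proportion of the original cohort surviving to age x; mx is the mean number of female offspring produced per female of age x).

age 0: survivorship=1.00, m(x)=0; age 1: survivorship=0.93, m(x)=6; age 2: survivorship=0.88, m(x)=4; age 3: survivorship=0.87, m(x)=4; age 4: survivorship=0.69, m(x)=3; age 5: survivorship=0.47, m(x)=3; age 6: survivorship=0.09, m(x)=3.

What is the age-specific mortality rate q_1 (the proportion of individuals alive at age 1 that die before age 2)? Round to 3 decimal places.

q_1 = (l_1 − l_2) / l_1 = (0.93 − 0.88) / 0.93
     = 0.05 / 0.93 = 0.053763… → 0.054

0.054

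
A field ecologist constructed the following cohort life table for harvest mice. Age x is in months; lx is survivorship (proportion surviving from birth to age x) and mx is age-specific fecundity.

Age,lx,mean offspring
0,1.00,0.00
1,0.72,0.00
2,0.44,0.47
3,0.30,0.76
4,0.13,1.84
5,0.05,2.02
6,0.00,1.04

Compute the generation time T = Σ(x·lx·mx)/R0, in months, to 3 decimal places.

lx·mx: 0, 0, 0.2068, 0.228, 0.2392, 0.101, 0 → R0 = 0.775
x·lx·mx: 0, 0, 0.4136, 0.684, 0.9568, 0.505, 0 → Σ = 2.5594
T = 2.5594 / 0.775 = 3.302452… → 3.302

3.302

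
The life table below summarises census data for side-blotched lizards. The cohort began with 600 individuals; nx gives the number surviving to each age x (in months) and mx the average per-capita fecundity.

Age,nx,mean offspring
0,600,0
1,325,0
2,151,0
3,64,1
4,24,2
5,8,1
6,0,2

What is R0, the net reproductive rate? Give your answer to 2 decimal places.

lx = nx/n0 = nx/600: 1, 0.54167…, 0.25167…, 0.10667…, 0.04, 0.01333…, 0
lx·mx by age: 0, 0, 0, 0.106667…, 0.08, 0.013333…, 0
R0 = Σ lx·mx = 0.2… → 0.20

0.20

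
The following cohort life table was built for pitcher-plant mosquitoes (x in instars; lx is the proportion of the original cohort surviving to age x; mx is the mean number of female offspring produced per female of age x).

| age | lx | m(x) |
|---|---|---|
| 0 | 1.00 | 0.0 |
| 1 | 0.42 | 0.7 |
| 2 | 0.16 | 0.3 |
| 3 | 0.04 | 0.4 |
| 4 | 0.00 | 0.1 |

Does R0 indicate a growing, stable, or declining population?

declining

R0 = Σ lx·mx = 0 + 0.294 + 0.048 + 0.016 + 0 = 0.358
R0 < 1, so the population is declining.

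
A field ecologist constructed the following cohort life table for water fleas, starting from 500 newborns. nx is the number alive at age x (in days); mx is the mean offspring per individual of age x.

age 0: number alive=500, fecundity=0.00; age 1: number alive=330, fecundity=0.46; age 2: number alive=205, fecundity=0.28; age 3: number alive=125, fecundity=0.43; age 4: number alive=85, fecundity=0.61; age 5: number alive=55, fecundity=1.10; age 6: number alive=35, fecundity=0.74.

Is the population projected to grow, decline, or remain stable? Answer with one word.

declining

lx = nx/n0 = nx/500: 1, 0.66, 0.41, 0.25, 0.17, 0.11, 0.07
R0 = Σ lx·mx = 0 + 0.3036 + 0.1148 + 0.1075 + 0.1037 + 0.121 + 0.0518 = 0.8024
R0 < 1, so the population is declining.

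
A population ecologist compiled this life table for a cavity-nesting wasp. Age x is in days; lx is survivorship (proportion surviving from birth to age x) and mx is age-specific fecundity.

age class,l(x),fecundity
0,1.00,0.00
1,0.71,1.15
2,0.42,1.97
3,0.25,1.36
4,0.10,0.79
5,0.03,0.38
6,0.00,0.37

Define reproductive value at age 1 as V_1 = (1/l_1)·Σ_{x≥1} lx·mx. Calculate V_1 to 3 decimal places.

2.922

lx·mx for x ≥ 1: 0.8165, 0.8274, 0.34, 0.079, 0.0114, 0 → sum = 2.0743
V_1 = 2.0743 / l_1 = 2.0743 / 0.71 = 2.921549… → 2.922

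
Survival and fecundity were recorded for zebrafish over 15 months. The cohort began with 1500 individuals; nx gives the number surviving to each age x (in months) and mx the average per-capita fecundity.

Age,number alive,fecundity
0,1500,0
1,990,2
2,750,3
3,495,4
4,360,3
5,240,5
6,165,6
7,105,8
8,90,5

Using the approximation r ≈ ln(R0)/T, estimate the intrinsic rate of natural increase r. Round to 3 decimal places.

lx = nx/n0 = nx/1500: 1, 0.66, 0.5, 0.33, 0.24, 0.16, 0.11, 0.07, 0.06
R0 = Σ lx·mx = 0 + 1.32 + 1.5 + 1.32 + 0.72 + 0.8 + 0.66 + 0.56 + 0.3 = 7.18
Σ x·lx·mx = 25.44; T = 25.44/7.18 = 3.54318…
r ≈ ln(R0)/T = ln(7.18)/3.54318… = 0.55637… → 0.556

0.556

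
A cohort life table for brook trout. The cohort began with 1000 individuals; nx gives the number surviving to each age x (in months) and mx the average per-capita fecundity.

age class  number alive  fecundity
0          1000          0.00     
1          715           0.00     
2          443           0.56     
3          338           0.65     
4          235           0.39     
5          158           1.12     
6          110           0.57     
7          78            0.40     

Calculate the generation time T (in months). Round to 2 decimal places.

lx = nx/n0 = nx/1000: 1, 0.715, 0.443, 0.338, 0.235, 0.158, 0.11, 0.078
lx·mx: 0, 0, 0.24808, 0.2197, 0.09165, 0.17696, 0.0627, 0.0312 → R0 = 0.83029
x·lx·mx: 0, 0, 0.49616, 0.6591, 0.3666, 0.8848, 0.3762, 0.2184 → Σ = 3.00126
T = 3.00126 / 0.83029 = 3.614713… → 3.61

3.61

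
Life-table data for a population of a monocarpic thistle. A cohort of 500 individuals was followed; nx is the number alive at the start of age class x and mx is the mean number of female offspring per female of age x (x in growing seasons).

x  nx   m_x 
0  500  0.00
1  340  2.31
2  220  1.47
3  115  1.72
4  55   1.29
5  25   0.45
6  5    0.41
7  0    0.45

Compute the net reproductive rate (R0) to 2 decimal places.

2.78

lx = nx/n0 = nx/500: 1, 0.68, 0.44, 0.23, 0.11, 0.05, 0.01, 0
lx·mx by age: 0, 1.5708, 0.6468, 0.3956, 0.1419, 0.0225, 0.0041, 0
R0 = Σ lx·mx = 2.7817 → 2.78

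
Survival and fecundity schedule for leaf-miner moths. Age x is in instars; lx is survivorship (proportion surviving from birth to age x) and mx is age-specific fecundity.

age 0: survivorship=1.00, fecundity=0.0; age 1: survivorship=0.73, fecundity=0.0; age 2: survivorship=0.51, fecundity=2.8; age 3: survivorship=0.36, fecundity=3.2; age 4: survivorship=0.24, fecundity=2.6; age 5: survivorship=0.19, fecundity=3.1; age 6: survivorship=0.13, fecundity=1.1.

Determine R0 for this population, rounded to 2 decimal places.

3.94

lx·mx by age: 0, 0, 1.428, 1.152, 0.624, 0.589, 0.143
R0 = Σ lx·mx = 3.936 → 3.94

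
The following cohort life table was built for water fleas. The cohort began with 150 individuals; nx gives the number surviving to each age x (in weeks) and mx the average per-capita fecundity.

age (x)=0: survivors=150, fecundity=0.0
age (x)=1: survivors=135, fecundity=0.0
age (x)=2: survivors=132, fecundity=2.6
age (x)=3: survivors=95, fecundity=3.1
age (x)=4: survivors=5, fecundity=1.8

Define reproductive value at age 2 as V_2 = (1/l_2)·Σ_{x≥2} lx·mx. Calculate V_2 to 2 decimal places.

lx = nx/n0 = nx/150: 1, 0.9, 0.88, 0.63333…, 0.03333…
lx·mx for x ≥ 2: 2.288, 1.963333…, 0.06… → sum = 4.311333…
V_2 = 4.311333… / l_2 = 4.311333… / 0.88 = 4.899242… → 4.90

4.90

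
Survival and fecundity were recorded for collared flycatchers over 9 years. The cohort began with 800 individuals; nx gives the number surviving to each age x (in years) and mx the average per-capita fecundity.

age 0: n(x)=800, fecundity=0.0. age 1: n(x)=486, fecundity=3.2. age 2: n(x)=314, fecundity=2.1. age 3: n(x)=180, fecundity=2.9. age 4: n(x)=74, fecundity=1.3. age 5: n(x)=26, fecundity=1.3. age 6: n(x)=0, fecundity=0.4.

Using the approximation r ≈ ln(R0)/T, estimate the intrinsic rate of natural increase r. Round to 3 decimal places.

lx = nx/n0 = nx/800: 1, 0.6075, 0.3925, 0.225, 0.0925, 0.0325, 0
R0 = Σ lx·mx = 0 + 1.944 + 0.82425 + 0.6525 + 0.12025 + 0.04225 + 0 = 3.58325
Σ x·lx·mx = 6.24225; T = 6.24225/3.58325 = 1.74206…
r ≈ ln(R0)/T = ln(3.58325)/1.74206… = 0.73262… → 0.733

0.733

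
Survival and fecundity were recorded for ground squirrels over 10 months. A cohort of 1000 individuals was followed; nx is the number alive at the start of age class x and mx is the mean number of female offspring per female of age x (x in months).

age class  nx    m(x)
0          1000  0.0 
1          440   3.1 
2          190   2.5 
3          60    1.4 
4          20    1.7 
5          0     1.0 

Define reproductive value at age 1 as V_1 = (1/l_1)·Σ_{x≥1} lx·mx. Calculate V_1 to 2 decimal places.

4.45

lx = nx/n0 = nx/1000: 1, 0.44, 0.19, 0.06, 0.02, 0
lx·mx for x ≥ 1: 1.364, 0.475, 0.084, 0.034, 0 → sum = 1.957
V_1 = 1.957 / l_1 = 1.957 / 0.44 = 4.447727… → 4.45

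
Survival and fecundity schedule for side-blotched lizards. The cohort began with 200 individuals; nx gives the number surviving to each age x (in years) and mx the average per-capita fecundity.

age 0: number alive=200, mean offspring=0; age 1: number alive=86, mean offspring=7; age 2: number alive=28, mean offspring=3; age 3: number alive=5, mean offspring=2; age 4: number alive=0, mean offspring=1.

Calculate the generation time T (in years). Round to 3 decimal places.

1.149

lx = nx/n0 = nx/200: 1, 0.43, 0.14, 0.025, 0
lx·mx: 0, 3.01, 0.42, 0.05, 0 → R0 = 3.48
x·lx·mx: 0, 3.01, 0.84, 0.15, 0 → Σ = 4
T = 4 / 3.48 = 1.149425… → 1.149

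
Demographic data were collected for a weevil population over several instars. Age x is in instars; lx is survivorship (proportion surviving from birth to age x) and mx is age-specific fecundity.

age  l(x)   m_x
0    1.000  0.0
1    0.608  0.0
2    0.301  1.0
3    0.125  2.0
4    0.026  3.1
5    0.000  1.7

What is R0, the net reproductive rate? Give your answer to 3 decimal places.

0.632

lx·mx by age: 0, 0, 0.301, 0.25, 0.0806, 0
R0 = Σ lx·mx = 0.6316 → 0.632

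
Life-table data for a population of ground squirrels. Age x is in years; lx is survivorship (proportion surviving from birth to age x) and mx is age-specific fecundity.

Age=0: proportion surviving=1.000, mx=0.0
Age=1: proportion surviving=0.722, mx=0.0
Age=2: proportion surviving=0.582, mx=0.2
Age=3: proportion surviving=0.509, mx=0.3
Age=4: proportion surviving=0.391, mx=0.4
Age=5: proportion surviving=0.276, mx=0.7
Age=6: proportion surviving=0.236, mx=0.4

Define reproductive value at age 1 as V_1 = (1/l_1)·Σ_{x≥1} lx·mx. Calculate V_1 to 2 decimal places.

0.99

lx·mx for x ≥ 1: 0, 0.1164, 0.1527, 0.1564, 0.1932, 0.0944 → sum = 0.7131
V_1 = 0.7131 / l_1 = 0.7131 / 0.722 = 0.987673… → 0.99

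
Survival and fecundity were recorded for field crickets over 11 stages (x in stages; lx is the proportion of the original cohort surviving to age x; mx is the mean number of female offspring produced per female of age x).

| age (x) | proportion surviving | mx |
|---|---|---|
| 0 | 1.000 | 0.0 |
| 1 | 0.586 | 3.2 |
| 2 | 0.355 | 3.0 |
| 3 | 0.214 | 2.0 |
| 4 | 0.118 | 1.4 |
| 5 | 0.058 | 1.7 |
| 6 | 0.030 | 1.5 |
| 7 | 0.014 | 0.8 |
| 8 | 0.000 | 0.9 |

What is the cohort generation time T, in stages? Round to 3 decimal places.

1.841

lx·mx: 0, 1.8752, 1.065, 0.428, 0.1652, 0.0986, 0.045, 0.0112, 0 → R0 = 3.6882
x·lx·mx: 0, 1.8752, 2.13, 1.284, 0.6608, 0.493, 0.27, 0.0784, 0 → Σ = 6.7914
T = 6.7914 / 3.6882 = 1.841386… → 1.841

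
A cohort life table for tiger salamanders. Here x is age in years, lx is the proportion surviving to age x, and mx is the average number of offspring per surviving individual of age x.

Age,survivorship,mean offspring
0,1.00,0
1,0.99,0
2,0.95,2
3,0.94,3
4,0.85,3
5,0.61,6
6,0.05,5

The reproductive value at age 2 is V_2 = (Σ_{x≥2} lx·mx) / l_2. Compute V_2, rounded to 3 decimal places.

lx·mx for x ≥ 2: 1.9, 2.82, 2.55, 3.66, 0.25 → sum = 11.18
V_2 = 11.18 / l_2 = 11.18 / 0.95 = 11.768421… → 11.768

11.768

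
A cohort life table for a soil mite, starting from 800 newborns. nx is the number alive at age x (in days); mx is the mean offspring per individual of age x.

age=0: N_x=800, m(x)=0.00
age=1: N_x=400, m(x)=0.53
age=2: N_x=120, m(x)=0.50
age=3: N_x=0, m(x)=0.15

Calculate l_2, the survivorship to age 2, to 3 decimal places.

0.150

l_2 = n_2/n_0 = 120/800 = 0.15 → 0.150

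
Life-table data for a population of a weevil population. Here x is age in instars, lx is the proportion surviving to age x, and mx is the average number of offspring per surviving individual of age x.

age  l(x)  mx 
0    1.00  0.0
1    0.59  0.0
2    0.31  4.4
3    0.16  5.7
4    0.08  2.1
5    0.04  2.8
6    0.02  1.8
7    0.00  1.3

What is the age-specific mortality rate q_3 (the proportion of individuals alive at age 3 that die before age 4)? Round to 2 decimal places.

q_3 = (l_3 − l_4) / l_3 = (0.16 − 0.08) / 0.16
     = 0.08 / 0.16 = 0.5 → 0.50

0.50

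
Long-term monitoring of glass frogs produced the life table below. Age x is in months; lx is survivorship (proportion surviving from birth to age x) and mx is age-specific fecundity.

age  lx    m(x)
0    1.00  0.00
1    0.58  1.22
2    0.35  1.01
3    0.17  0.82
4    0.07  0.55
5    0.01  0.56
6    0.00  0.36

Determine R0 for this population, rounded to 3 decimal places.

lx·mx by age: 0, 0.7076, 0.3535, 0.1394, 0.0385, 0.0056, 0
R0 = Σ lx·mx = 1.2446 → 1.245

1.245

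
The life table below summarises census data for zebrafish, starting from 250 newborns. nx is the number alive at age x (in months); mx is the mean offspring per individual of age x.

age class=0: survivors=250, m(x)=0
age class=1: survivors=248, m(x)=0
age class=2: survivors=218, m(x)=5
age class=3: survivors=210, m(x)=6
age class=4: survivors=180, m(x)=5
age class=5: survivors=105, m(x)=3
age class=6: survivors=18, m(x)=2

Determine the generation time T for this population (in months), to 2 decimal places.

3.15

lx = nx/n0 = nx/250: 1, 0.992, 0.872, 0.84, 0.72, 0.42, 0.072
lx·mx: 0, 0, 4.36, 5.04, 3.6, 1.26, 0.144 → R0 = 14.404
x·lx·mx: 0, 0, 8.72, 15.12, 14.4, 6.3, 0.864 → Σ = 45.404
T = 45.404 / 14.404 = 3.15218… → 3.15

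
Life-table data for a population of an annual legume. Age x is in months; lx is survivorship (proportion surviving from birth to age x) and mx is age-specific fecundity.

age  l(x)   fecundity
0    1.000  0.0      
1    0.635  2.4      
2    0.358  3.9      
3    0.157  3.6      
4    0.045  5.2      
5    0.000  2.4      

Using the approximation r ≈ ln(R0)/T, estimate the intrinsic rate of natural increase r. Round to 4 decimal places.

R0 = Σ lx·mx = 0 + 1.524 + 1.3962 + 0.5652 + 0.234 + 0 = 3.7194
Σ x·lx·mx = 6.948; T = 6.948/3.7194 = 1.86804…
r ≈ ln(R0)/T = ln(3.7194)/1.86804… = 0.703176… → 0.7032

0.7032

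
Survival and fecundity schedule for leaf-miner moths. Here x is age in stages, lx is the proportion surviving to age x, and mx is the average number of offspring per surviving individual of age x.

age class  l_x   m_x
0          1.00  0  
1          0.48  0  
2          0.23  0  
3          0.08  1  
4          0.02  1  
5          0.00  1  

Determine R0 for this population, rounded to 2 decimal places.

lx·mx by age: 0, 0, 0, 0.08, 0.02, 0
R0 = Σ lx·mx = 0.1 → 0.10

0.10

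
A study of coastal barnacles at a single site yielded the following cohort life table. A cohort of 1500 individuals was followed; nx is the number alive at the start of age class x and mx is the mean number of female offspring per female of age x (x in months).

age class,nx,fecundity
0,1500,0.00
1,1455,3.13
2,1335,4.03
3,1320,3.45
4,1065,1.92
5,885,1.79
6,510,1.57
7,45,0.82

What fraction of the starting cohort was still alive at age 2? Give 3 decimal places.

0.890

l_2 = n_2/n_0 = 1335/1500 = 0.89 → 0.890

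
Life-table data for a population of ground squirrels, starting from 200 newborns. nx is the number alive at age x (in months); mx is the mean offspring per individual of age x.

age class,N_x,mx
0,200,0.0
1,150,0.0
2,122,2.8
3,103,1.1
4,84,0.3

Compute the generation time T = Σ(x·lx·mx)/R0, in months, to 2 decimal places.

lx = nx/n0 = nx/200: 1, 0.75, 0.61, 0.515, 0.42
lx·mx: 0, 0, 1.708, 0.5665, 0.126 → R0 = 2.4005
x·lx·mx: 0, 0, 3.416, 1.6995, 0.504 → Σ = 5.6195
T = 5.6195 / 2.4005 = 2.340971… → 2.34

2.34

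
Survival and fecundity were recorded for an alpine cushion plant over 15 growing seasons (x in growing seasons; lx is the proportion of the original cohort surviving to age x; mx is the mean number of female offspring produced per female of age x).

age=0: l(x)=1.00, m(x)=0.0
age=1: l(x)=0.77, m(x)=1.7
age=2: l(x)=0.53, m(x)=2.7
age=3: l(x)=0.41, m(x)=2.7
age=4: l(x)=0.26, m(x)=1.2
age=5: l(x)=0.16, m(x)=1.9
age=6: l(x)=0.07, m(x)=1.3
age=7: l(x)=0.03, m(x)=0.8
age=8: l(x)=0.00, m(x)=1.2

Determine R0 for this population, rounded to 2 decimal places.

4.58

lx·mx by age: 0, 1.309, 1.431, 1.107, 0.312, 0.304, 0.091, 0.024, 0
R0 = Σ lx·mx = 4.578 → 4.58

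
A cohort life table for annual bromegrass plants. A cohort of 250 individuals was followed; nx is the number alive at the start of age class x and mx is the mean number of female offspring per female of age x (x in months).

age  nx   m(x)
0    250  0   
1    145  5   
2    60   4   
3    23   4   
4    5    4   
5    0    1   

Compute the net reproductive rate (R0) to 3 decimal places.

4.308

lx = nx/n0 = nx/250: 1, 0.58, 0.24, 0.092, 0.02, 0
lx·mx by age: 0, 2.9, 0.96, 0.368, 0.08, 0
R0 = Σ lx·mx = 4.308 → 4.308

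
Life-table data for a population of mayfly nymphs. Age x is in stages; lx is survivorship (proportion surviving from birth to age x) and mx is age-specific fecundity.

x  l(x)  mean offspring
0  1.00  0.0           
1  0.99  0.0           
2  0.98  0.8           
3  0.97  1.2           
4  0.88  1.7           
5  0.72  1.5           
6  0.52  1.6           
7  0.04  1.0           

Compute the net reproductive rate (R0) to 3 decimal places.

lx·mx by age: 0, 0, 0.784, 1.164, 1.496, 1.08, 0.832, 0.04
R0 = Σ lx·mx = 5.396 → 5.396

5.396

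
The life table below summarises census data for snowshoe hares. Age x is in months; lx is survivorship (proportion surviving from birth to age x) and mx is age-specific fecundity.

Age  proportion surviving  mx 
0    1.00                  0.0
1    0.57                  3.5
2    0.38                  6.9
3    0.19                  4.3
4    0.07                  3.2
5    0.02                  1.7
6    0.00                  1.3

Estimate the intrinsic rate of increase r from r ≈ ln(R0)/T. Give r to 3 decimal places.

0.920

R0 = Σ lx·mx = 0 + 1.995 + 2.622 + 0.817 + 0.224 + 0.034 + 0 = 5.692
Σ x·lx·mx = 10.756; T = 10.756/5.692 = 1.88967…
r ≈ ln(R0)/T = ln(5.692)/1.88967… = 0.9203… → 0.920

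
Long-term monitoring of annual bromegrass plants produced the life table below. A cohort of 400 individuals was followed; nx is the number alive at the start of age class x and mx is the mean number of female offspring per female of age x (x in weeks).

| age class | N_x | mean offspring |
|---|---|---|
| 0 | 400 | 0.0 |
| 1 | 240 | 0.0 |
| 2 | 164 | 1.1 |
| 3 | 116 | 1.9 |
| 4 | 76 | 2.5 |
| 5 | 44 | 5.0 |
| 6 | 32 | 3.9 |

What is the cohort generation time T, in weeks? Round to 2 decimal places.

lx = nx/n0 = nx/400: 1, 0.6, 0.41, 0.29, 0.19, 0.11, 0.08
lx·mx: 0, 0, 0.451, 0.551, 0.475, 0.55, 0.312 → R0 = 2.339
x·lx·mx: 0, 0, 0.902, 1.653, 1.9, 2.75, 1.872 → Σ = 9.077
T = 9.077 / 2.339 = 3.880718… → 3.88

3.88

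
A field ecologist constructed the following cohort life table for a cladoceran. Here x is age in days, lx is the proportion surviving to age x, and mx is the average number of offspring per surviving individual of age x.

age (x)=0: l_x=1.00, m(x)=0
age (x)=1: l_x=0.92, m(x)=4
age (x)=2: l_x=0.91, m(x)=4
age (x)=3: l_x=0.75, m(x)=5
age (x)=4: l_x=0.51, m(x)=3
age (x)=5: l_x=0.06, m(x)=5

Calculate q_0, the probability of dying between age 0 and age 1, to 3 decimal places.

q_0 = (l_0 − l_1) / l_0 = (1 − 0.92) / 1
     = 0.08 / 1 = 0.08 → 0.080

0.080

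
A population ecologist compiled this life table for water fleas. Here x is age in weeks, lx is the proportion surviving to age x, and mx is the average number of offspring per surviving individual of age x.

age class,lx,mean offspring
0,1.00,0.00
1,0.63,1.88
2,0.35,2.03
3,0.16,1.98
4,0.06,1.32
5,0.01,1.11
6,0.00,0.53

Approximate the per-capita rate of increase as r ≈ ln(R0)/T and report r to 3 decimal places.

0.489

R0 = Σ lx·mx = 0 + 1.1844 + 0.7105 + 0.3168 + 0.0792 + 0.0111 + 0 = 2.302
Σ x·lx·mx = 3.9281; T = 3.9281/2.302 = 1.70639…
r ≈ ln(R0)/T = ln(2.302)/1.70639… = 0.48862… → 0.489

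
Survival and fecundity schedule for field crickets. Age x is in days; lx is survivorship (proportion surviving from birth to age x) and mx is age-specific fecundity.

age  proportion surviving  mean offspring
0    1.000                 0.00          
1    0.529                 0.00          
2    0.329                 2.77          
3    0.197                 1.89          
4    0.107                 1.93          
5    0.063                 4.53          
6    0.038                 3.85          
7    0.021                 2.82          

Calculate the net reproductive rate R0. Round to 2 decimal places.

1.98

lx·mx by age: 0, 0, 0.91133, 0.37233, 0.20651, 0.28539, 0.1463, 0.05922
R0 = Σ lx·mx = 1.98108 → 1.98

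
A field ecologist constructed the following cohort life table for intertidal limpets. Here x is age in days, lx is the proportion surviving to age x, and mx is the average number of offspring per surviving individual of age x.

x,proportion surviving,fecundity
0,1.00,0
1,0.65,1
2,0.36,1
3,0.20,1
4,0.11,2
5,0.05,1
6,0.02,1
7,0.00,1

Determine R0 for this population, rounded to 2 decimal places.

lx·mx by age: 0, 0.65, 0.36, 0.2, 0.22, 0.05, 0.02, 0
R0 = Σ lx·mx = 1.5 → 1.50

1.50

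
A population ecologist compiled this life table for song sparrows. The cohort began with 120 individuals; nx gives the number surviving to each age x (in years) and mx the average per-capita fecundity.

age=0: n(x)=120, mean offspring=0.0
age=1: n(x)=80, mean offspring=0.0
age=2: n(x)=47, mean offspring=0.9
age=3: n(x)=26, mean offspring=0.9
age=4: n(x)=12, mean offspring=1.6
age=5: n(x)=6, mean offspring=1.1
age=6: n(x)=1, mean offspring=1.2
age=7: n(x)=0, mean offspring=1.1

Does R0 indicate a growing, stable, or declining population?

lx = nx/n0 = nx/120: 1, 0.66667…, 0.39167…, 0.21667…, 0.1, 0.05, 0.00833…, 0
R0 = Σ lx·mx = 0 + 0 + 0.3525… + 0.195… + 0.16 + 0.055 + 0.01… + 0 = 0.7725…
R0 < 1, so the population is declining.

declining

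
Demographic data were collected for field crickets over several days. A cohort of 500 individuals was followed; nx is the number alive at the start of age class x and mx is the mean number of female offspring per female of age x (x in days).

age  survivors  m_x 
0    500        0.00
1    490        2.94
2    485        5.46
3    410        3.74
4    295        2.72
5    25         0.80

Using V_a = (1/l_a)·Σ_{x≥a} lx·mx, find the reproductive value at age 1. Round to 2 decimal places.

13.15

lx = nx/n0 = nx/500: 1, 0.98, 0.97, 0.82, 0.59, 0.05
lx·mx for x ≥ 1: 2.8812, 5.2962, 3.0668, 1.6048, 0.04 → sum = 12.889
V_1 = 12.889 / l_1 = 12.889 / 0.98 = 13.152041… → 13.15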